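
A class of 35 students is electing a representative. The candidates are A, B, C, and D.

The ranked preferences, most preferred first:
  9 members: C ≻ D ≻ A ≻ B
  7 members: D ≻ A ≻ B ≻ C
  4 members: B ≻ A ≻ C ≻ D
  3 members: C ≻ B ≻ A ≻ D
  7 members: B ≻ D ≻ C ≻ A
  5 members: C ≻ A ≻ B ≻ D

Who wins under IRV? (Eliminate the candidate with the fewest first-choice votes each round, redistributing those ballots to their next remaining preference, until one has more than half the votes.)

Round 1: A 0, B 11, C 17, D 7. A eliminated.
Round 2: B 11, C 17, D 7. D eliminated.
Round 3: B 18, C 17. B has a majority (≥18).

B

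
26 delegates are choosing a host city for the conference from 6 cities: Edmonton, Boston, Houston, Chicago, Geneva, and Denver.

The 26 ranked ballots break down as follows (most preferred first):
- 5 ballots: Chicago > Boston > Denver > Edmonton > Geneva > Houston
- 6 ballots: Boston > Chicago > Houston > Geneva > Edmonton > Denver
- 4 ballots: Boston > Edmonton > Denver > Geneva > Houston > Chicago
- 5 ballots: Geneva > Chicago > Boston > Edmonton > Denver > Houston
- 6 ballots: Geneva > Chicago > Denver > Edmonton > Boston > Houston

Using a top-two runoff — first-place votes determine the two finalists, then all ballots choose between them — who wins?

Round 1 first-place votes: Edmonton 0, Boston 10, Houston 0, Chicago 5, Geneva 11, Denver 0. Geneva and Boston advance.
Runoff: Geneva is ranked above Boston on 11 ballots, Boston above Geneva on 15.

Boston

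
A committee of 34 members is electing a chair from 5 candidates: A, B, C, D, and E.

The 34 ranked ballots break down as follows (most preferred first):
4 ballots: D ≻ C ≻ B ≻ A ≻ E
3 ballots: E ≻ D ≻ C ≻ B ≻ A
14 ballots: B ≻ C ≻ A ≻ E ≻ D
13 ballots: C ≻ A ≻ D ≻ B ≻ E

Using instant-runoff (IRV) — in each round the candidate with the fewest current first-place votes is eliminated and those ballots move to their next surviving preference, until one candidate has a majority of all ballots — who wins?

C

Round 1: A 0, B 14, C 13, D 4, E 3. A eliminated.
Round 2: B 14, C 13, D 4, E 3. E eliminated.
Round 3: B 14, C 13, D 7. D eliminated.
Round 4: B 14, C 20. C has a majority (≥18).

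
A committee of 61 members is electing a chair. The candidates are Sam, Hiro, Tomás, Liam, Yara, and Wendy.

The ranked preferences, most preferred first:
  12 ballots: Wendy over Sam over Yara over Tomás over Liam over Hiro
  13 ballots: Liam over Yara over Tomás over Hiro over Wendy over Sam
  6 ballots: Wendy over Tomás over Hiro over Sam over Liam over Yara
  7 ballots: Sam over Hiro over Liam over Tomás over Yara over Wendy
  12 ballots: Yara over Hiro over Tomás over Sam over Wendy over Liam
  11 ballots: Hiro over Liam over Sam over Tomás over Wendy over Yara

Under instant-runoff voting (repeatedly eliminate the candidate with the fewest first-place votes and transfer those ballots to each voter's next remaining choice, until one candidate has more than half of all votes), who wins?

Hiro

Round 1: Sam 7, Hiro 11, Tomás 0, Liam 13, Yara 12, Wendy 18. Tomás eliminated.
Round 2: Sam 7, Hiro 11, Liam 13, Yara 12, Wendy 18. Sam eliminated.
Round 3: Hiro 18, Liam 13, Yara 12, Wendy 18. Yara eliminated.
Round 4: Hiro 30, Liam 13, Wendy 18. Liam eliminated.
Round 5: Hiro 43, Wendy 18. Hiro has a majority (≥31).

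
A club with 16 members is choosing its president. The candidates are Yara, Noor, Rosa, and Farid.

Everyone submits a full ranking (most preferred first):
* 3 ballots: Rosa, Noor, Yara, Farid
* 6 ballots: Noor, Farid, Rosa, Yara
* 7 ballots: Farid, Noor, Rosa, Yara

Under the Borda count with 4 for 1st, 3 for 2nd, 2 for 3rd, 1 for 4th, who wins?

Yara: 3×2 + 6×1 + 7×1 = 19
Noor: 3×3 + 6×4 + 7×3 = 54
Rosa: 3×4 + 6×2 + 7×2 = 38
Farid: 3×1 + 6×3 + 7×4 = 49

Noor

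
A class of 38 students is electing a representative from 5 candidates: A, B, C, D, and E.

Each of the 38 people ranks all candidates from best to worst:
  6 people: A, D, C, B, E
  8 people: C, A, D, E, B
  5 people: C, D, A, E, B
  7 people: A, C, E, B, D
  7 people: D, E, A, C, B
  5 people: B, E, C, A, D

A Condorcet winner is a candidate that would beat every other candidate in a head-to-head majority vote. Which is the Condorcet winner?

A

A vs B: 33–5
A vs C: 20–18
A vs D: 26–12
A vs E: 26–12
A beats every other candidate.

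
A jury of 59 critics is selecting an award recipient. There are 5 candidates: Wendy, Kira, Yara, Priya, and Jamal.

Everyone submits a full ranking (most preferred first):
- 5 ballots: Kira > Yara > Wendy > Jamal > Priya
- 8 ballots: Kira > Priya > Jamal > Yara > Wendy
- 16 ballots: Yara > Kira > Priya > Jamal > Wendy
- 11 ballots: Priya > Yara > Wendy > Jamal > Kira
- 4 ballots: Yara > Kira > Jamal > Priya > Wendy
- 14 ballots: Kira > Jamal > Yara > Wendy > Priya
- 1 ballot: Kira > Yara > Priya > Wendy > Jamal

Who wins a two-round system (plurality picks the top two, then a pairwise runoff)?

Round 1 first-place votes: Wendy 0, Kira 28, Yara 20, Priya 11, Jamal 0. Kira and Yara advance.
Runoff: Kira is ranked above Yara on 28 ballots, Yara above Kira on 31.

Yara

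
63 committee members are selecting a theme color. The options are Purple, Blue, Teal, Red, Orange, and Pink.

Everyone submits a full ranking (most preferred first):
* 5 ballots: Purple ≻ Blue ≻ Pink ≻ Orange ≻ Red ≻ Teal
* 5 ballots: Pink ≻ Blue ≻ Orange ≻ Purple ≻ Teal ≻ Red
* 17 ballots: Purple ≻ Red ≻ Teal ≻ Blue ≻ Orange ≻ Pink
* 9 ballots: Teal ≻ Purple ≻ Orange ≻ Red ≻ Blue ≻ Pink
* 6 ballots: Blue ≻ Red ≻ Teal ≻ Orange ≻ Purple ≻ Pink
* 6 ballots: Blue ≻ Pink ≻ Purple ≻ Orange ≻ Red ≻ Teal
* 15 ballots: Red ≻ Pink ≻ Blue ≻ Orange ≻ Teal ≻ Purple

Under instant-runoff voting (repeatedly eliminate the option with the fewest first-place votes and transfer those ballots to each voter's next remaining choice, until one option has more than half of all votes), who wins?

Round 1: Purple 22, Blue 12, Teal 9, Red 15, Orange 0, Pink 5. Orange eliminated.
Round 2: Purple 22, Blue 12, Teal 9, Red 15, Pink 5. Pink eliminated.
Round 3: Purple 22, Blue 17, Teal 9, Red 15. Teal eliminated.
Round 4: Purple 31, Blue 17, Red 15. Red eliminated.
Round 5: Purple 31, Blue 32. Blue has a majority (≥32).

Blue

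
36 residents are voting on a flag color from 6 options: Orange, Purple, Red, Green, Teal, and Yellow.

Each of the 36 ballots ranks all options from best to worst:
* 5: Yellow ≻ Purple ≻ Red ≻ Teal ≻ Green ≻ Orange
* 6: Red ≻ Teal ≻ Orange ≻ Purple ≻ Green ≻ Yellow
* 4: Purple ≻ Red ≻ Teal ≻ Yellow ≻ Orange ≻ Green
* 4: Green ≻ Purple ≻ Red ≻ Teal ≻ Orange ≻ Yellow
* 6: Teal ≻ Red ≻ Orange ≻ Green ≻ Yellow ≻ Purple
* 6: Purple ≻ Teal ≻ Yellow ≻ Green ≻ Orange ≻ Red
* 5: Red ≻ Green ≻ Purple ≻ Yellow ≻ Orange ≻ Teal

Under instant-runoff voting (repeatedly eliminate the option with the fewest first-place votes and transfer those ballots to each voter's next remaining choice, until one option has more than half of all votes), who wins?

Round 1: Orange 0, Purple 10, Red 11, Green 4, Teal 6, Yellow 5. Orange eliminated.
Round 2: Purple 10, Red 11, Green 4, Teal 6, Yellow 5. Green eliminated.
Round 3: Purple 14, Red 11, Teal 6, Yellow 5. Yellow eliminated.
Round 4: Purple 19, Red 11, Teal 6. Purple has a majority (≥19).

Purple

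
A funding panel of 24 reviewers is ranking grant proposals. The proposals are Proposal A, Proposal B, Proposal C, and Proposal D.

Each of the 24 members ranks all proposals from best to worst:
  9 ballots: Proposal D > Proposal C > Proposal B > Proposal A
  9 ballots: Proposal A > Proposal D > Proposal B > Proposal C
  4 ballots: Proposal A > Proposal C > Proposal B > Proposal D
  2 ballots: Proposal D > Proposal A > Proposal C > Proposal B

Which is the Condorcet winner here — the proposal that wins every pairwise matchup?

Proposal A vs Proposal B: 15–9
Proposal A vs Proposal C: 15–9
Proposal A vs Proposal D: 13–11
Proposal A beats every other proposal.

Proposal A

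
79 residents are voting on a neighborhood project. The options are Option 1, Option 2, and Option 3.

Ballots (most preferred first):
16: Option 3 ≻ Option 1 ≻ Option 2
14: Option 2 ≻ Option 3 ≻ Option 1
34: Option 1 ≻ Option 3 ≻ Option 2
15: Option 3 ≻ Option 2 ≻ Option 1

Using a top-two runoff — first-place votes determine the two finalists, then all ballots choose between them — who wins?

Round 1 first-place votes: Option 1 34, Option 2 14, Option 3 31. Option 1 and Option 3 advance.
Runoff: Option 1 is ranked above Option 3 on 34 ballots, Option 3 above Option 1 on 45.

Option 3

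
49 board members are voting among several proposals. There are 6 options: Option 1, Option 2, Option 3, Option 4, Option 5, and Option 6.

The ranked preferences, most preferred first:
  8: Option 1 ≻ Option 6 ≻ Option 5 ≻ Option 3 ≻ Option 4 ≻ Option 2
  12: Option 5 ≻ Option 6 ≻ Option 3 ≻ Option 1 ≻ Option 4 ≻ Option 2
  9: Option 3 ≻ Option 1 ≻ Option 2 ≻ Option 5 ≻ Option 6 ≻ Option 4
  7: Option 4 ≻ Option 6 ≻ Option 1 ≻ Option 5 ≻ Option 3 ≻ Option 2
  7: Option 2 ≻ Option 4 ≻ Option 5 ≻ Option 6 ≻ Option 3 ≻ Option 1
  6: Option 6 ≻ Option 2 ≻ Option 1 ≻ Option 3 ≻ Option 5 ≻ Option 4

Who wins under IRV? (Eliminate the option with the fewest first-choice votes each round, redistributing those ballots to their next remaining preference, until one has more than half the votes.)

Option 1

Round 1: Option 1 8, Option 2 7, Option 3 9, Option 4 7, Option 5 12, Option 6 6. Option 6 eliminated.
Round 2: Option 1 8, Option 2 13, Option 3 9, Option 4 7, Option 5 12. Option 4 eliminated.
Round 3: Option 1 15, Option 2 13, Option 3 9, Option 5 12. Option 3 eliminated.
Round 4: Option 1 24, Option 2 13, Option 5 12. Option 5 eliminated.
Round 5: Option 1 36, Option 2 13. Option 1 has a majority (≥25).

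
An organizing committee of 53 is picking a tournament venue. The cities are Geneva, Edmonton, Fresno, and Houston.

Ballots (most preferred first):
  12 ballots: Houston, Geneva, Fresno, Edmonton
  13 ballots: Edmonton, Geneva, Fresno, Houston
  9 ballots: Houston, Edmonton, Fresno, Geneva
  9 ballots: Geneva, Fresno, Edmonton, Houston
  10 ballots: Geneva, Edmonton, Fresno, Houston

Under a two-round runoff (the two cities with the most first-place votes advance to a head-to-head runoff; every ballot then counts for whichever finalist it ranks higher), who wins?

Round 1 first-place votes: Geneva 19, Edmonton 13, Fresno 0, Houston 21. Houston and Geneva advance.
Runoff: Houston is ranked above Geneva on 21 ballots, Geneva above Houston on 32.

Geneva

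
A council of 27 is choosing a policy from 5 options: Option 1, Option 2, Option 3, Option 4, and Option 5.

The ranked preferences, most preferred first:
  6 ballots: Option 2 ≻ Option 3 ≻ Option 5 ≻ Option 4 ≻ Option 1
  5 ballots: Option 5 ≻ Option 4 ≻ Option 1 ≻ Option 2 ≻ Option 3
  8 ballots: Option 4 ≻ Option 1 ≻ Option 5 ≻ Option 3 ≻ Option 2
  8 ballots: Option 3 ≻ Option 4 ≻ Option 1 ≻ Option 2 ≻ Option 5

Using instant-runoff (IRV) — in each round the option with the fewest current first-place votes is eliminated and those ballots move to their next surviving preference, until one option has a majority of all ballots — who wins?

Option 3

Round 1: Option 1 0, Option 2 6, Option 3 8, Option 4 8, Option 5 5. Option 1 eliminated.
Round 2: Option 2 6, Option 3 8, Option 4 8, Option 5 5. Option 5 eliminated.
Round 3: Option 2 6, Option 3 8, Option 4 13. Option 2 eliminated.
Round 4: Option 3 14, Option 4 13. Option 3 has a majority (≥14).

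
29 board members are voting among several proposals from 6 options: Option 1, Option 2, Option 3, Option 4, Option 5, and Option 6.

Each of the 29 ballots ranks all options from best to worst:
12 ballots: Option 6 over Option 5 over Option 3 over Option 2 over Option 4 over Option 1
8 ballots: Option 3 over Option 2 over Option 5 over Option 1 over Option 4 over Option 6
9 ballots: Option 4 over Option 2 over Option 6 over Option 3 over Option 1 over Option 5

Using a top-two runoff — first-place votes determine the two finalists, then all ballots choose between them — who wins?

Round 1 first-place votes: Option 1 0, Option 2 0, Option 3 8, Option 4 9, Option 5 0, Option 6 12. Option 6 and Option 4 advance.
Runoff: Option 6 is ranked above Option 4 on 12 ballots, Option 4 above Option 6 on 17.

Option 4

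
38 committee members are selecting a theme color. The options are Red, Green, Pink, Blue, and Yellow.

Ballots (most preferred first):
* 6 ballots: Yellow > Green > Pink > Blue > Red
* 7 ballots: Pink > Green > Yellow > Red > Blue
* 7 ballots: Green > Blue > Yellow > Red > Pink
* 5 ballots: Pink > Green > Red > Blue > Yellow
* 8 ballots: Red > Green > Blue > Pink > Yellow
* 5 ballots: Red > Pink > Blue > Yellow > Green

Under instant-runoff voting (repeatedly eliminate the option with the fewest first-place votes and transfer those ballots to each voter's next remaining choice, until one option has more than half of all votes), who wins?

Round 1: Red 13, Green 7, Pink 12, Blue 0, Yellow 6. Blue eliminated.
Round 2: Red 13, Green 7, Pink 12, Yellow 6. Yellow eliminated.
Round 3: Red 13, Green 13, Pink 12. Pink eliminated.
Round 4: Red 13, Green 25. Green has a majority (≥20).

Green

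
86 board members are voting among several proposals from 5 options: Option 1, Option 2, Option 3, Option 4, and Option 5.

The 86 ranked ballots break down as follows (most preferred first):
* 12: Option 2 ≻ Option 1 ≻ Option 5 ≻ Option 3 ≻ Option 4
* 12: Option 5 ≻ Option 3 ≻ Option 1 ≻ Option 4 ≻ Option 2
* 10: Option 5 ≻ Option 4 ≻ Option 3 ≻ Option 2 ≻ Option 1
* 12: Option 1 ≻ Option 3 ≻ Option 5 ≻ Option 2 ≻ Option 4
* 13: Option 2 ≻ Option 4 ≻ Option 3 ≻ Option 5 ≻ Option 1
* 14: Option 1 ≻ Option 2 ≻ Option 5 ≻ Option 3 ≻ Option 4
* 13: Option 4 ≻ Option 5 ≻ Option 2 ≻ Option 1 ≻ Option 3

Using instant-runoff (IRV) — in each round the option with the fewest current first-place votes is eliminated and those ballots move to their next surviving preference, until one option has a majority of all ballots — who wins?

Option 5

Round 1: Option 1 26, Option 2 25, Option 3 0, Option 4 13, Option 5 22. Option 3 eliminated.
Round 2: Option 1 26, Option 2 25, Option 4 13, Option 5 22. Option 4 eliminated.
Round 3: Option 1 26, Option 2 25, Option 5 35. Option 2 eliminated.
Round 4: Option 1 38, Option 5 48. Option 5 has a majority (≥44).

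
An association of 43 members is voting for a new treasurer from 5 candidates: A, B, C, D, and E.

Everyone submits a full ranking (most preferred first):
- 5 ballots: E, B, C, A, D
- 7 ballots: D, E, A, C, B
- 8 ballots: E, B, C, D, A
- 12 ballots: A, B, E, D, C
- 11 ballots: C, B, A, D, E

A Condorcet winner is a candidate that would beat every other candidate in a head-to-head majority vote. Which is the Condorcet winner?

B

B vs A: 24–19
B vs C: 25–18
B vs D: 36–7
B vs E: 23–20
B beats every other candidate.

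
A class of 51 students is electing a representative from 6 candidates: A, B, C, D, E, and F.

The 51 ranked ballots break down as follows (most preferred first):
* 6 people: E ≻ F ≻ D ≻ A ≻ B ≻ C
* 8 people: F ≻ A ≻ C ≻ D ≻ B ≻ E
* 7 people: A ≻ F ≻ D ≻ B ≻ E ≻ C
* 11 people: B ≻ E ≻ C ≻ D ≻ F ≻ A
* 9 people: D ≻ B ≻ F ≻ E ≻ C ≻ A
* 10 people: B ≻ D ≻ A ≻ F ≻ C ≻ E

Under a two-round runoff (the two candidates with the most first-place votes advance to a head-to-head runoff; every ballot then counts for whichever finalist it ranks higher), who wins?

D

Round 1 first-place votes: A 7, B 21, C 0, D 9, E 6, F 8. B and D advance.
Runoff: B is ranked above D on 21 ballots, D above B on 30.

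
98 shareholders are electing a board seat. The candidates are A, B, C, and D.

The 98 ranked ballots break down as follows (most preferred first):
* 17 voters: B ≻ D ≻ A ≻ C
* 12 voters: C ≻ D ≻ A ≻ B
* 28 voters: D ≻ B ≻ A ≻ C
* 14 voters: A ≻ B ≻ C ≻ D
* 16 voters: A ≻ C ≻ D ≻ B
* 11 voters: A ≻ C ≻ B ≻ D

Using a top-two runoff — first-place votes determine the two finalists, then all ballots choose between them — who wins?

Round 1 first-place votes: A 41, B 17, C 12, D 28. A and D advance.
Runoff: A is ranked above D on 41 ballots, D above A on 57.

D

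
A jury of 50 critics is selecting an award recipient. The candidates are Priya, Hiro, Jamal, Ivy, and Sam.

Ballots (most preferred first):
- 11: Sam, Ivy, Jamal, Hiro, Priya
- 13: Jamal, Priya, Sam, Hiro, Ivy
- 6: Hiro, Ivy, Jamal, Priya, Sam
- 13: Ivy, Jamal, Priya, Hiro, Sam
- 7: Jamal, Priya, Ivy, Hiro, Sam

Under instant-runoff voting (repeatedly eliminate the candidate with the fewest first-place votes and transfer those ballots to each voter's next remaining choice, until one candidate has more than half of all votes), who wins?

Ivy

Round 1: Priya 0, Hiro 6, Jamal 20, Ivy 13, Sam 11. Priya eliminated.
Round 2: Hiro 6, Jamal 20, Ivy 13, Sam 11. Hiro eliminated.
Round 3: Jamal 20, Ivy 19, Sam 11. Sam eliminated.
Round 4: Jamal 20, Ivy 30. Ivy has a majority (≥26).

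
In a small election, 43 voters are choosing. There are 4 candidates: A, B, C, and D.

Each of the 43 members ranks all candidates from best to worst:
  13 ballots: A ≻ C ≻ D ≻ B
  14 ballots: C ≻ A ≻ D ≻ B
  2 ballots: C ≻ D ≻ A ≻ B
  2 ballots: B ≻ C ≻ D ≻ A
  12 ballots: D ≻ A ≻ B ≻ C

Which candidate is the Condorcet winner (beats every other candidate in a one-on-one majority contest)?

A vs B: 41–2
A vs C: 25–18
A vs D: 27–16
A beats every other candidate.

A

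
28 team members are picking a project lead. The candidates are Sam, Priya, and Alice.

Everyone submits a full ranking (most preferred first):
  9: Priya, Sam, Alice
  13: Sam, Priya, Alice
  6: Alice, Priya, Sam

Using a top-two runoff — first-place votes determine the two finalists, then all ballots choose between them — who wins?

Round 1 first-place votes: Sam 13, Priya 9, Alice 6. Sam and Priya advance.
Runoff: Sam is ranked above Priya on 13 ballots, Priya above Sam on 15.

Priya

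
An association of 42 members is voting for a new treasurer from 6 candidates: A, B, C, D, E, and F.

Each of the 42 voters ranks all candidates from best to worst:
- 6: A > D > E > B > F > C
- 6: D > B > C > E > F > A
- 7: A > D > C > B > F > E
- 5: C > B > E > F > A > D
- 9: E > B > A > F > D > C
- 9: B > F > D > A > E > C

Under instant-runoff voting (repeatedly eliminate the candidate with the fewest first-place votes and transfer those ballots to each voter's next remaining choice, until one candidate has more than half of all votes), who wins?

Round 1: A 13, B 9, C 5, D 6, E 9, F 0. F eliminated.
Round 2: A 13, B 9, C 5, D 6, E 9. C eliminated.
Round 3: A 13, B 14, D 6, E 9. D eliminated.
Round 4: A 13, B 20, E 9. E eliminated.
Round 5: A 13, B 29. B has a majority (≥22).

B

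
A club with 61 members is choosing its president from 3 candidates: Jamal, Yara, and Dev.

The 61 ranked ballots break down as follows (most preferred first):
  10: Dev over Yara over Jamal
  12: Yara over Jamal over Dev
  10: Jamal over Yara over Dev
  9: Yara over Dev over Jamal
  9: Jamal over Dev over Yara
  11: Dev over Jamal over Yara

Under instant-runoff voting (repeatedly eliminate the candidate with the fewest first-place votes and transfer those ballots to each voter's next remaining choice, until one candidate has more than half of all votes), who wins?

Round 1: Jamal 19, Yara 21, Dev 21. Jamal eliminated.
Round 2: Yara 31, Dev 30. Yara has a majority (≥31).

Yara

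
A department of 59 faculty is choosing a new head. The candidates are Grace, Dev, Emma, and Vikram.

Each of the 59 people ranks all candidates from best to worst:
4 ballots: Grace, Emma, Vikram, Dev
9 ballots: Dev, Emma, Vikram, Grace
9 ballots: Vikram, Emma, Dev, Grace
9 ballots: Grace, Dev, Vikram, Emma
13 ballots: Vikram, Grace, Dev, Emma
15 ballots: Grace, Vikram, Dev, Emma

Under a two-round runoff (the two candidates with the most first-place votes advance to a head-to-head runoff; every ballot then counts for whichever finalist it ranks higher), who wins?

Round 1 first-place votes: Grace 28, Dev 9, Emma 0, Vikram 22. Grace and Vikram advance.
Runoff: Grace is ranked above Vikram on 28 ballots, Vikram above Grace on 31.

Vikram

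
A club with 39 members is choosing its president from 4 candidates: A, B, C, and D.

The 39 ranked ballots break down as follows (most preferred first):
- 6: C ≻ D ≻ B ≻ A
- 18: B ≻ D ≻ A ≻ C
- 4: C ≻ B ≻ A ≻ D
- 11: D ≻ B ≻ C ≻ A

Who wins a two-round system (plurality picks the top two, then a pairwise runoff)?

Round 1 first-place votes: A 0, B 18, C 10, D 11. B and D advance.
Runoff: B is ranked above D on 22 ballots, D above B on 17.

B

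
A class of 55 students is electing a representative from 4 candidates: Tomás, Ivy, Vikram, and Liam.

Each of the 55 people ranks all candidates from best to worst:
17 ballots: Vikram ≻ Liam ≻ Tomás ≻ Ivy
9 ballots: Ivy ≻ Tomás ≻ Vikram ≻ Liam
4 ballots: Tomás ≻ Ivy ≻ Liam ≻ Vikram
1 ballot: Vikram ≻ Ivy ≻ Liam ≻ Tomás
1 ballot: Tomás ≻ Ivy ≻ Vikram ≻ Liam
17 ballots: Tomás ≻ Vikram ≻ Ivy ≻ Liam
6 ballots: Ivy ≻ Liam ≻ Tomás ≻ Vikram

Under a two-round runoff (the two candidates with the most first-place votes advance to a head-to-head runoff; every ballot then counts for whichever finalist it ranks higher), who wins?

Tomás

Round 1 first-place votes: Tomás 22, Ivy 15, Vikram 18, Liam 0. Tomás and Vikram advance.
Runoff: Tomás is ranked above Vikram on 37 ballots, Vikram above Tomás on 18.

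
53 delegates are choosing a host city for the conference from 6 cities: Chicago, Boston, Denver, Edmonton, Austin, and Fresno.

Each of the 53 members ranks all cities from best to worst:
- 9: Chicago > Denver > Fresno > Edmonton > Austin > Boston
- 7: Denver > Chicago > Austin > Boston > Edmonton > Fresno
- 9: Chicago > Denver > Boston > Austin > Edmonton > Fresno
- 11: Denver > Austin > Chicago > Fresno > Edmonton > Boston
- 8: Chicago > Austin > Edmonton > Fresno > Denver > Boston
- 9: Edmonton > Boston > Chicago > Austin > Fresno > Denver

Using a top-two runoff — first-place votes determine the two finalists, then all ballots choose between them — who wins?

Chicago

Round 1 first-place votes: Chicago 26, Boston 0, Denver 18, Edmonton 9, Austin 0, Fresno 0. Chicago and Denver advance.
Runoff: Chicago is ranked above Denver on 35 ballots, Denver above Chicago on 18.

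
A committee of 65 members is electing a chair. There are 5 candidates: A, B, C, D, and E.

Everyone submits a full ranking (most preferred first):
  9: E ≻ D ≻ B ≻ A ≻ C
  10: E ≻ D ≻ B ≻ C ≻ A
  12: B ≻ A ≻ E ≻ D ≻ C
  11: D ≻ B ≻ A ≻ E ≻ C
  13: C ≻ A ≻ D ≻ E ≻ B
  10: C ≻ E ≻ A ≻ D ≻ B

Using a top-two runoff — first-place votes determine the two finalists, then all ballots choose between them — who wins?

E

Round 1 first-place votes: A 0, B 12, C 23, D 11, E 19. C and E advance.
Runoff: C is ranked above E on 23 ballots, E above C on 42.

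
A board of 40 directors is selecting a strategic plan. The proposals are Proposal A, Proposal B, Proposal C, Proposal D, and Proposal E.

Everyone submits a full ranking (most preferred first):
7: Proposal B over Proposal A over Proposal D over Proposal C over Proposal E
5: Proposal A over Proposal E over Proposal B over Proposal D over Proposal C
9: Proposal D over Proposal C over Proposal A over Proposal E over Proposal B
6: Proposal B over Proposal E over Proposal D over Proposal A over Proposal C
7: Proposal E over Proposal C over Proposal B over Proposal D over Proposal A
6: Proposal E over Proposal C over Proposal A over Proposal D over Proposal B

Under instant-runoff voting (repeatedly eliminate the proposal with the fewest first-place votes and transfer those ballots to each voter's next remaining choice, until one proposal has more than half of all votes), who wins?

Round 1: Proposal A 5, Proposal B 13, Proposal C 0, Proposal D 9, Proposal E 13. Proposal C eliminated.
Round 2: Proposal A 5, Proposal B 13, Proposal D 9, Proposal E 13. Proposal A eliminated.
Round 3: Proposal B 13, Proposal D 9, Proposal E 18. Proposal D eliminated.
Round 4: Proposal B 13, Proposal E 27. Proposal E has a majority (≥21).

Proposal E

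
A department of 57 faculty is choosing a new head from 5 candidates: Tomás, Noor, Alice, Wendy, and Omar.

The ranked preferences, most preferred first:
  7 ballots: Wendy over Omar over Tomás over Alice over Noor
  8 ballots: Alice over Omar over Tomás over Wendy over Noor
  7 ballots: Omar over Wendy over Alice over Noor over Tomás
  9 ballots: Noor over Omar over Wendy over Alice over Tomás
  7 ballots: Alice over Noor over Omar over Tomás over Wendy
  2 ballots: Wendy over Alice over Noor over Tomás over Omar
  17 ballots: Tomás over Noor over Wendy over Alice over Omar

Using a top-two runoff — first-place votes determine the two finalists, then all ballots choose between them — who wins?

Round 1 first-place votes: Tomás 17, Noor 9, Alice 15, Wendy 9, Omar 7. Tomás and Alice advance.
Runoff: Tomás is ranked above Alice on 24 ballots, Alice above Tomás on 33.

Alice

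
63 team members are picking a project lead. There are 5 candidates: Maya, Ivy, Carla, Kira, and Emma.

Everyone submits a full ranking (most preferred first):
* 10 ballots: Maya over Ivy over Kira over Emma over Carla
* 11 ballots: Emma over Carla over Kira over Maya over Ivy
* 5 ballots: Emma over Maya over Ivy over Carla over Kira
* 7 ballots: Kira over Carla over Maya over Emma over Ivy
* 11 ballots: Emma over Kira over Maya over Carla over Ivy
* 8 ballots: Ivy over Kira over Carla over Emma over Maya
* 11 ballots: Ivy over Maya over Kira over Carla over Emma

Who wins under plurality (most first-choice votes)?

Emma

First-place votes: Maya 10, Ivy 19, Carla 0, Kira 7, Emma 27.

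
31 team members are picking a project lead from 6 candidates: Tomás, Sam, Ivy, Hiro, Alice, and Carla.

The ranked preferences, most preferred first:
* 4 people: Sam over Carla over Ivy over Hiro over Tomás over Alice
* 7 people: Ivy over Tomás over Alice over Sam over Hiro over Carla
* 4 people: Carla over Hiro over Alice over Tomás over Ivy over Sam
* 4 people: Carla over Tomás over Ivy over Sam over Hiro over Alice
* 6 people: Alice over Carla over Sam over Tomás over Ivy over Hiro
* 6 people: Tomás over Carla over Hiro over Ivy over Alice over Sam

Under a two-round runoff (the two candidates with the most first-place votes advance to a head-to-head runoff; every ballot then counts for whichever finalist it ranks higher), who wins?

Carla

Round 1 first-place votes: Tomás 6, Sam 4, Ivy 7, Hiro 0, Alice 6, Carla 8. Carla and Ivy advance.
Runoff: Carla is ranked above Ivy on 24 ballots, Ivy above Carla on 7.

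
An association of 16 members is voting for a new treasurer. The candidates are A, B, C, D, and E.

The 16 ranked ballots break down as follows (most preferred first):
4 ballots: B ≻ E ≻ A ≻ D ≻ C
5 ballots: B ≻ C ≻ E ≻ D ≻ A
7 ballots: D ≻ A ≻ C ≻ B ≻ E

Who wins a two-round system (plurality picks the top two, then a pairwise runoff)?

B

Round 1 first-place votes: A 0, B 9, C 0, D 7, E 0. B and D advance.
Runoff: B is ranked above D on 9 ballots, D above B on 7.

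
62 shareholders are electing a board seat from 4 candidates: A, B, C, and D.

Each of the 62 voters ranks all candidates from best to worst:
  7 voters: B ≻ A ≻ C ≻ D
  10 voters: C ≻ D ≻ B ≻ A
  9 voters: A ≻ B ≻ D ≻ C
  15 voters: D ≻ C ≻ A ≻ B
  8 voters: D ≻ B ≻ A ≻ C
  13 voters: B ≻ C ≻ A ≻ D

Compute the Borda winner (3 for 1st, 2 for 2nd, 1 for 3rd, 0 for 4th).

B

A: 7×2 + 10×0 + 9×3 + 15×1 + 8×1 + 13×1 = 77
B: 7×3 + 10×1 + 9×2 + 15×0 + 8×2 + 13×3 = 104
C: 7×1 + 10×3 + 9×0 + 15×2 + 8×0 + 13×2 = 93
D: 7×0 + 10×2 + 9×1 + 15×3 + 8×3 + 13×0 = 98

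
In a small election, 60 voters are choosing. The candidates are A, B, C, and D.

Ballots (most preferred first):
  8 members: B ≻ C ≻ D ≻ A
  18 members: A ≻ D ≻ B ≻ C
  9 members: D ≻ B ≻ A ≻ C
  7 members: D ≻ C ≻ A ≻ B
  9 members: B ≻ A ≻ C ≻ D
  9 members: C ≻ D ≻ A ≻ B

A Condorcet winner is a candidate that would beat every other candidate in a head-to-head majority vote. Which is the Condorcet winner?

D

D vs A: 33–27
D vs B: 43–17
D vs C: 34–26
D beats every other candidate.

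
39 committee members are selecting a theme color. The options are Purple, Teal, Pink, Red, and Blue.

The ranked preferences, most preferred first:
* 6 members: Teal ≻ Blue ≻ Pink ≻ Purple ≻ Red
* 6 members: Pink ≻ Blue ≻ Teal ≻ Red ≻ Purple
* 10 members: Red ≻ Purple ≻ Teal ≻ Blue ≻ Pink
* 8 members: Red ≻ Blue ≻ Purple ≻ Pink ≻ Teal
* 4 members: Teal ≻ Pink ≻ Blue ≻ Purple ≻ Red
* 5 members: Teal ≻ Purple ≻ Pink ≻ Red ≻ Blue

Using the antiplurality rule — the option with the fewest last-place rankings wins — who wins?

Blue

Last-place votes: Purple 6, Teal 8, Pink 10, Red 10, Blue 5.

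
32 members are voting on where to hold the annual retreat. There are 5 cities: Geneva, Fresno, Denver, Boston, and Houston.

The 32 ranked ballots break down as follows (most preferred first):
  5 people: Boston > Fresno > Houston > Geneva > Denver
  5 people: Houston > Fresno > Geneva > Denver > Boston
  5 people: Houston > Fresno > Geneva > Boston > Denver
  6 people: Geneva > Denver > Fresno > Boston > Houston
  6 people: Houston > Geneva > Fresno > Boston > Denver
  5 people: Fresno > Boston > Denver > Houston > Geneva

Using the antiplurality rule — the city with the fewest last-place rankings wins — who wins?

Last-place votes: Geneva 5, Fresno 0, Denver 16, Boston 5, Houston 6.

Fresno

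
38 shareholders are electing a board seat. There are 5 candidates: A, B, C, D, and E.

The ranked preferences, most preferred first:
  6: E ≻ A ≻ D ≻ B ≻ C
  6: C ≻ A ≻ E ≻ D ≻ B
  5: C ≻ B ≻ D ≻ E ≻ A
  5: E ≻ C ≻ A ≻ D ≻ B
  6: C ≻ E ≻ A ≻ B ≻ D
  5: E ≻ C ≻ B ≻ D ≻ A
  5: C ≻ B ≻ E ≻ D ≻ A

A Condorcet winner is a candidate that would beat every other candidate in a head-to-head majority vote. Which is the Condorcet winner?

C

C vs A: 32–6
C vs B: 32–6
C vs D: 32–6
C vs E: 22–16
C beats every other candidate.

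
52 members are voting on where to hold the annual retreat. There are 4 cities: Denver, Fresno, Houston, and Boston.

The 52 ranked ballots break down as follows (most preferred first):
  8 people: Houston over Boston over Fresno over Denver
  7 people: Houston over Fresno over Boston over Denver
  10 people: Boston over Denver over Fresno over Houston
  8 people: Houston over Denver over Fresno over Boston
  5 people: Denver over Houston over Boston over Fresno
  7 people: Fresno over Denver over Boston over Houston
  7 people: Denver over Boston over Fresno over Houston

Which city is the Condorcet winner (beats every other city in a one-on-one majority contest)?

Denver vs Fresno: 30–22
Denver vs Houston: 29–23
Denver vs Boston: 27–25
Denver beats every other city.

Denver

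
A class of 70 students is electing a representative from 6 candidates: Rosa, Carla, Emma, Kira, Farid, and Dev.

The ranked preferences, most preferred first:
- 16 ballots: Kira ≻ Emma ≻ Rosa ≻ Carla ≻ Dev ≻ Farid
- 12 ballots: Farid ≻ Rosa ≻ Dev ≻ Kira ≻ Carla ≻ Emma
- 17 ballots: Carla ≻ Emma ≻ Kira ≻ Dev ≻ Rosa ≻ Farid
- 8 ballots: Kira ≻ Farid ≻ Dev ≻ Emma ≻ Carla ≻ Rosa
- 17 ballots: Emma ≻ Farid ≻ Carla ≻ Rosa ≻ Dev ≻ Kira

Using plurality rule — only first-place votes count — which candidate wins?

First-place votes: Rosa 0, Carla 17, Emma 17, Kira 24, Farid 12, Dev 0.

Kira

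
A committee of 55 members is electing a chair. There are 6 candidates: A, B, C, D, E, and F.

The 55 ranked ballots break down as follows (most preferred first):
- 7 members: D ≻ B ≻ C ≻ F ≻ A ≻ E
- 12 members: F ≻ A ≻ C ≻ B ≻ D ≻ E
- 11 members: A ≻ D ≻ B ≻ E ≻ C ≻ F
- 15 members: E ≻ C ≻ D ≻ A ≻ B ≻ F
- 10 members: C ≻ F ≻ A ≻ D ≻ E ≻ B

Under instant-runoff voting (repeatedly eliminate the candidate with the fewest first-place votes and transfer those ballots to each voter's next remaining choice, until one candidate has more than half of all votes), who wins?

C

Round 1: A 11, B 0, C 10, D 7, E 15, F 12. B eliminated.
Round 2: A 11, C 10, D 7, E 15, F 12. D eliminated.
Round 3: A 11, C 17, E 15, F 12. A eliminated.
Round 4: C 17, E 26, F 12. F eliminated.
Round 5: C 29, E 26. C has a majority (≥28).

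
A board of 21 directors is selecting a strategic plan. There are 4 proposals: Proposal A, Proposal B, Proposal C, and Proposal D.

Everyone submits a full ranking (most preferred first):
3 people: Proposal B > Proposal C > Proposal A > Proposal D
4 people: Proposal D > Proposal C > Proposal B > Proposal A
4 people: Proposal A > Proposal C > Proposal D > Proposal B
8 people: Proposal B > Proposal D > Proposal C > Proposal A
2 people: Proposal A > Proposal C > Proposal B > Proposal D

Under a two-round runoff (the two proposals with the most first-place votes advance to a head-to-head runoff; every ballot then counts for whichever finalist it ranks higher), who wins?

Proposal B

Round 1 first-place votes: Proposal A 6, Proposal B 11, Proposal C 0, Proposal D 4. Proposal B and Proposal A advance.
Runoff: Proposal B is ranked above Proposal A on 15 ballots, Proposal A above Proposal B on 6.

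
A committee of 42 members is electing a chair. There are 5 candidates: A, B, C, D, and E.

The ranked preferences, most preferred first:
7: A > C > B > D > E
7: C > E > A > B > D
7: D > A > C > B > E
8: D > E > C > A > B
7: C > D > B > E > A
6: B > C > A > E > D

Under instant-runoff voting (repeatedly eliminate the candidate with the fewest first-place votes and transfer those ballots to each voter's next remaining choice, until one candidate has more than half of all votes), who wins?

Round 1: A 7, B 6, C 14, D 15, E 0. E eliminated.
Round 2: A 7, B 6, C 14, D 15. B eliminated.
Round 3: A 7, C 20, D 15. A eliminated.
Round 4: C 27, D 15. C has a majority (≥22).

C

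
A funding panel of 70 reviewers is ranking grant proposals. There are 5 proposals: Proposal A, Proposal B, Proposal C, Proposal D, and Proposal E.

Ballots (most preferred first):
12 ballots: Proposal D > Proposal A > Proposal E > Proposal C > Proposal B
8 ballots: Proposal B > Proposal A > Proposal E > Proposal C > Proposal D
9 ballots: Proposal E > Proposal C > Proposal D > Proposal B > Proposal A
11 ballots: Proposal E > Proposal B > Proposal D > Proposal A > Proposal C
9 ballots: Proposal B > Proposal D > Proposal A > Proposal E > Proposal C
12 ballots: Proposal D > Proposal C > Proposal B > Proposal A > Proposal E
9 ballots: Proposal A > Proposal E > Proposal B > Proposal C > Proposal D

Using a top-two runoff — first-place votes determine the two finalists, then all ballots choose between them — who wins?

Round 1 first-place votes: Proposal A 9, Proposal B 17, Proposal C 0, Proposal D 24, Proposal E 20. Proposal D and Proposal E advance.
Runoff: Proposal D is ranked above Proposal E on 33 ballots, Proposal E above Proposal D on 37.

Proposal E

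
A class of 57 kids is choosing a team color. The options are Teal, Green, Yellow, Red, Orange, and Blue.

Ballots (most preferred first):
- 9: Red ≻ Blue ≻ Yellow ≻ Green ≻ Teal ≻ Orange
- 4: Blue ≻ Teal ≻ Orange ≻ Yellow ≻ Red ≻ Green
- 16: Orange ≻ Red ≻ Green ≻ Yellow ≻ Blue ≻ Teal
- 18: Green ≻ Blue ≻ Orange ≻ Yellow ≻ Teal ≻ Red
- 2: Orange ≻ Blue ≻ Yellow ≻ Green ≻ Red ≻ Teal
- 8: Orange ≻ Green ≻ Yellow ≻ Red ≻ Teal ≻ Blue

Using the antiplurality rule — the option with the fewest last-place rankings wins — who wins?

Yellow

Last-place votes: Teal 18, Green 4, Yellow 0, Red 18, Orange 9, Blue 8.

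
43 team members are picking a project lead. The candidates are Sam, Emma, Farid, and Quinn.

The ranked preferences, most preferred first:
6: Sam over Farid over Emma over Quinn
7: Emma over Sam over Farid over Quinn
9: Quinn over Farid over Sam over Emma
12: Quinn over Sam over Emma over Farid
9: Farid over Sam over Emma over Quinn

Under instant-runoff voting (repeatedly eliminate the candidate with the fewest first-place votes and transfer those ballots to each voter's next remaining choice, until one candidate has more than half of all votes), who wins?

Round 1: Sam 6, Emma 7, Farid 9, Quinn 21. Sam eliminated.
Round 2: Emma 7, Farid 15, Quinn 21. Emma eliminated.
Round 3: Farid 22, Quinn 21. Farid has a majority (≥22).

Farid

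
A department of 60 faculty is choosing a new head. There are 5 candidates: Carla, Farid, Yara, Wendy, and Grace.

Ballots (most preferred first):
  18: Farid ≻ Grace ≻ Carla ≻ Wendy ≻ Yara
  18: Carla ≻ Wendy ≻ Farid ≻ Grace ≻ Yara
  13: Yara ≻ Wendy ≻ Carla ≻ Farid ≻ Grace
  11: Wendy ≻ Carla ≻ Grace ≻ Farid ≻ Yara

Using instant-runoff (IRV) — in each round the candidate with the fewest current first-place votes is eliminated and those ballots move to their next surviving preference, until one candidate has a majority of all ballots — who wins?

Carla

Round 1: Carla 18, Farid 18, Yara 13, Wendy 11, Grace 0. Grace eliminated.
Round 2: Carla 18, Farid 18, Yara 13, Wendy 11. Wendy eliminated.
Round 3: Carla 29, Farid 18, Yara 13. Yara eliminated.
Round 4: Carla 42, Farid 18. Carla has a majority (≥31).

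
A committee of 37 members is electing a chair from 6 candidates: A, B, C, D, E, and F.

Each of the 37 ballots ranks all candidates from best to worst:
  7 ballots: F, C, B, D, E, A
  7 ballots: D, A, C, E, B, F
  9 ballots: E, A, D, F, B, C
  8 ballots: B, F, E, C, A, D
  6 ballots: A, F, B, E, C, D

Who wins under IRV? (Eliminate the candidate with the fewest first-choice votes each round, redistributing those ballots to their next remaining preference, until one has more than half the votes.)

Round 1: A 6, B 8, C 0, D 7, E 9, F 7. C eliminated.
Round 2: A 6, B 8, D 7, E 9, F 7. A eliminated.
Round 3: B 8, D 7, E 9, F 13. D eliminated.
Round 4: B 8, E 16, F 13. B eliminated.
Round 5: E 16, F 21. F has a majority (≥19).

F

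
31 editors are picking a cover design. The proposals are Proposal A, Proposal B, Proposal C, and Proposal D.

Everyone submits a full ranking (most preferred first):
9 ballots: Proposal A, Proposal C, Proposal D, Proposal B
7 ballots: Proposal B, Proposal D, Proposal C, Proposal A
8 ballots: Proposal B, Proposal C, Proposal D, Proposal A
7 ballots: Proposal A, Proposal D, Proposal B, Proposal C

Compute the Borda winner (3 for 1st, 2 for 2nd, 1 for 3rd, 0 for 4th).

Proposal B

Proposal A: 9×3 + 7×0 + 8×0 + 7×3 = 48
Proposal B: 9×0 + 7×3 + 8×3 + 7×1 = 52
Proposal C: 9×2 + 7×1 + 8×2 + 7×0 = 41
Proposal D: 9×1 + 7×2 + 8×1 + 7×2 = 45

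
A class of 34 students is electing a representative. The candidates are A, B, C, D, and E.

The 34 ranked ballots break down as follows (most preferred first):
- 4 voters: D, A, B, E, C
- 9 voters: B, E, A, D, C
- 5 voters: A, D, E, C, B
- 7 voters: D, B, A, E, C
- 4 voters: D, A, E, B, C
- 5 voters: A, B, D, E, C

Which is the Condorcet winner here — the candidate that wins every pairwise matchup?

A

A vs B: 18–16
A vs C: 34–0
A vs D: 19–15
A vs E: 25–9
A beats every other candidate.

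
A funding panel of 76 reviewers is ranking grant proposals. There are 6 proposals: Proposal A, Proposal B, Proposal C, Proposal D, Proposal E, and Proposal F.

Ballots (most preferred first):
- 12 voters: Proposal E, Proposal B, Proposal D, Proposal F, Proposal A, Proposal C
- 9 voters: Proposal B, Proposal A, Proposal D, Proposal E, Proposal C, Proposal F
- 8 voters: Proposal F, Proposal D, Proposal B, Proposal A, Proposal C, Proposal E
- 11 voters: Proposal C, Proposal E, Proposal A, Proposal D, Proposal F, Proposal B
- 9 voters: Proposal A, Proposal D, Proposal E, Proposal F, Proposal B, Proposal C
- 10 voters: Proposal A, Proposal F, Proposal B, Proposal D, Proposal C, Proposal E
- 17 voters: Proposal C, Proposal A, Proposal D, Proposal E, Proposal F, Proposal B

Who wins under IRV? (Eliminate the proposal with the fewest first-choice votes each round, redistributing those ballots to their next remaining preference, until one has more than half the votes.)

Proposal B

Round 1: Proposal A 19, Proposal B 9, Proposal C 28, Proposal D 0, Proposal E 12, Proposal F 8. Proposal D eliminated.
Round 2: Proposal A 19, Proposal B 9, Proposal C 28, Proposal E 12, Proposal F 8. Proposal F eliminated.
Round 3: Proposal A 19, Proposal B 17, Proposal C 28, Proposal E 12. Proposal E eliminated.
Round 4: Proposal A 19, Proposal B 29, Proposal C 28. Proposal A eliminated.
Round 5: Proposal B 48, Proposal C 28. Proposal B has a majority (≥39).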